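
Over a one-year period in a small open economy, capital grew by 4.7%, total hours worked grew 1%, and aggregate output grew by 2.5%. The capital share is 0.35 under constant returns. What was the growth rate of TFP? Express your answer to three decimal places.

Labor's share = 1 − 0.35 = 0.65.
Capital: 0.35 × 4.7 = 1.645 pp.
Total hours worked: 0.65 × 1 = 0.65 pp.
TFP growth = 2.5 − 2.295 = 0.205%.

TFP grew 0.205%.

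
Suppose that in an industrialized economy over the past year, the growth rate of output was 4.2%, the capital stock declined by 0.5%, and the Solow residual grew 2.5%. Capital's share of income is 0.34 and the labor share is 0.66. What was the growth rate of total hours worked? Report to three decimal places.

Total hours worked growth was 2.833%.

Labor's share = 1 − 0.34 = 0.66.
gY = gA + 0.34×(-0.5) + 0.66×g.
0.66×g = 4.2 − 2.5 + 0.17 = 1.87.
g = 1.87 / 0.66 = 2.83333%.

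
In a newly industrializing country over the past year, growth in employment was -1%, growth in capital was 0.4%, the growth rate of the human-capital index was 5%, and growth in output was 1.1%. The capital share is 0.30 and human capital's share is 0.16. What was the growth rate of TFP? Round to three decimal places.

Labor's share = 1 − 0.3 − 0.16 = 0.54.
Capital: 0.3 × 0.4 = 0.12 pp.
The human-capital index: 0.16 × 5 = 0.8 pp.
Employment: 0.54 × (-1) = -0.54 pp.
TFP growth = 1.1 − 0.38 = 0.72%.

0.720%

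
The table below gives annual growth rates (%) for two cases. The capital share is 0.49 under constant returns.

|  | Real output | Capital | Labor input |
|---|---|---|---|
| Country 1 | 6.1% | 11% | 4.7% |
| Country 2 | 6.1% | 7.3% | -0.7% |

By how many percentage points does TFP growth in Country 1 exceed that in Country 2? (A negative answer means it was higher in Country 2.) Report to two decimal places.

-4.57 percentage points

Labor's share = 1 − 0.49 = 0.51.
Country 1: TFP = 6.1 − 5.39 − 2.397 = -1.687%.
Country 2: TFP = 6.1 − 3.577 + 0.357 = 2.88%.
Difference = -1.687 − (2.88) = -4.567 pp.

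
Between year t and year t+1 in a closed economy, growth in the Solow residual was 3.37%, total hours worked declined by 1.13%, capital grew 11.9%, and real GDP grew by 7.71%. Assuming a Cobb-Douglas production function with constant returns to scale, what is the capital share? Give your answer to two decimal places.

gY = gA + α·gK + (1−α)·gL, so gY − gA − gL = α(gK − gL).
7.71 − 3.37 + 1.13 = α × (11.9 − (-1.13)).
5.47 = 13.03 α, so α = 0.4198.

0.42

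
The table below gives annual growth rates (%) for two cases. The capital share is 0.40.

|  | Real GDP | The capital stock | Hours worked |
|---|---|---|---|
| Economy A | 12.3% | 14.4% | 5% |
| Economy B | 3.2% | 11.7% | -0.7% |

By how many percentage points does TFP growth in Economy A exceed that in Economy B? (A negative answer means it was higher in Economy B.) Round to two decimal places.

4.60 percentage points

Labor's share = 1 − 0.4 = 0.6.
Economy A: TFP = 12.3 − 5.76 − 3 = 3.54%.
Economy B: TFP = 3.2 − 4.68 + 0.42 = -1.06%.
Difference = 3.54 − (-1.06) = 4.6 pp.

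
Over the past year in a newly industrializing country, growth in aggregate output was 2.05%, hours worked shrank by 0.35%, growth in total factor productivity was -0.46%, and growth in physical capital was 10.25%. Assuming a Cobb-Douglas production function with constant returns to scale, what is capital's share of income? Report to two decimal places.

gY = gA + α·gK + (1−α)·gL, so gY − gA − gL = α(gK − gL).
2.05 + 0.46 + 0.35 = α × (10.25 − (-0.35)).
2.86 = 10.6 α, so α = 0.2698.

0.27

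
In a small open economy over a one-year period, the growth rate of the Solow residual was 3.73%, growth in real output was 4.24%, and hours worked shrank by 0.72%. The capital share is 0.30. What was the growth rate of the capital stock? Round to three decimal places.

Labor's share = 1 − 0.3 = 0.7.
gY = gA + 0.7×(-0.72) + 0.3×g.
0.3×g = 4.24 − 3.73 + 0.504 = 1.014.
g = 1.014 / 0.3 = 3.38%.

The capital stock grew 3.380%.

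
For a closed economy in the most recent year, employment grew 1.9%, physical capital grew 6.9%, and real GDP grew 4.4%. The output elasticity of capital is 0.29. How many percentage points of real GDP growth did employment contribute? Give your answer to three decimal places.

Labor's share = 1 − 0.29 = 0.71.
Contribution = share × growth = 0.71 × 1.9 = 1.349 pp.

1.349 percentage points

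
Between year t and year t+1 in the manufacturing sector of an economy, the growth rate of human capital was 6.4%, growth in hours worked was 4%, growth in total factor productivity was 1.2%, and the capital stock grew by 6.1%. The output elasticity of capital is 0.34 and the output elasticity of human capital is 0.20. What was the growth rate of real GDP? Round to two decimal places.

6.39%

Labor's share = 1 − 0.34 − 0.2 = 0.46.
The capital stock: 0.34 × 6.1 = 2.074 pp.
Human capital: 0.2 × 6.4 = 1.28 pp.
Hours worked: 0.46 × 4 = 1.84 pp.
Output growth = 1.2 + 5.194 = 6.394%.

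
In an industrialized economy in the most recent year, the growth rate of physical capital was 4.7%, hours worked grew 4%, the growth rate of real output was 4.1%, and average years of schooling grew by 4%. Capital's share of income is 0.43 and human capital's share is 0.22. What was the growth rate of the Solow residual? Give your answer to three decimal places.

Labor's share = 1 − 0.43 − 0.22 = 0.35.
Physical capital: 0.43 × 4.7 = 2.021 pp.
Average years of schooling: 0.22 × 4 = 0.88 pp.
Hours worked: 0.35 × 4 = 1.4 pp.
TFP growth = 4.1 − 4.301 = -0.201%.

-0.201%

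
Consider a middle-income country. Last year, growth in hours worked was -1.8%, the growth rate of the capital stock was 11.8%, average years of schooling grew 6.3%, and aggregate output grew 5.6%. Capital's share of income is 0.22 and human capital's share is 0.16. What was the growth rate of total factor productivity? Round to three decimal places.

3.112%

Labor's share = 1 − 0.22 − 0.16 = 0.62.
The capital stock: 0.22 × 11.8 = 2.596 pp.
Average years of schooling: 0.16 × 6.3 = 1.008 pp.
Hours worked: 0.62 × (-1.8) = -1.116 pp.
TFP growth = 5.6 − 2.488 = 3.112%.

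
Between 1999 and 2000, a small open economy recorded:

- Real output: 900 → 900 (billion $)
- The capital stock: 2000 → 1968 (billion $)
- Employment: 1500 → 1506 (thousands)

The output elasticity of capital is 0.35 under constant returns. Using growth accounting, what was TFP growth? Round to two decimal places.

Real output growth = (900 − 900) / 900 = 0%.
The capital stock growth = (1968 − 2000) / 2000 = -1.6%.
Employment growth = (1506 − 1500) / 1500 = 0.4%.
Labor's share = 1 − 0.35 = 0.65.
The capital stock: 0.35 × (-1.6) = -0.56 pp.
Employment: 0.65 × 0.4 = 0.26 pp.
TFP growth = 0 + 0.3 = 0.3%.

0.30%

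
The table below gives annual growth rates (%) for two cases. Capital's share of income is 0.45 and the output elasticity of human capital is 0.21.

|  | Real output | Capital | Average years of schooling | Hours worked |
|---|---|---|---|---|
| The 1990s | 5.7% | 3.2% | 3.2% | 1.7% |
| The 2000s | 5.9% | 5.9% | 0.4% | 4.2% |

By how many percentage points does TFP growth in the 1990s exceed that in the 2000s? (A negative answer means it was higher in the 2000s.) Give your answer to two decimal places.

1.28 percentage points

Labor's share = 1 − 0.45 − 0.21 = 0.34.
The 1990s: TFP = 5.7 − 1.44 − 0.672 − 0.578 = 3.01%.
The 2000s: TFP = 5.9 − 2.655 − 0.084 − 1.428 = 1.733%.
Difference = 3.01 − (1.733) = 1.277 pp.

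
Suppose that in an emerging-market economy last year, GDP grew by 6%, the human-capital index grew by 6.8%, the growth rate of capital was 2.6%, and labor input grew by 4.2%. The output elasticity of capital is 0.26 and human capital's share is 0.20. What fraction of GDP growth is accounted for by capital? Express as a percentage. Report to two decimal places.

11.27%

Capital contributed 0.26 × 2.6 = 0.676 pp.
Share of growth = 0.676 / 6 × 100 = 11.2667%.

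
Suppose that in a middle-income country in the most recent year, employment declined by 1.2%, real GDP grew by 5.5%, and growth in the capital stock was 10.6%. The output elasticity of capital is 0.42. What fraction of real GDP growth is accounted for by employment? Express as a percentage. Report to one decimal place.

-12.7%

Labor's share = 1 − 0.42 = 0.58.
Employment contributed 0.58 × (-1.2) = -0.696 pp.
Share of growth = -0.696 / 5.5 × 100 = -12.655%.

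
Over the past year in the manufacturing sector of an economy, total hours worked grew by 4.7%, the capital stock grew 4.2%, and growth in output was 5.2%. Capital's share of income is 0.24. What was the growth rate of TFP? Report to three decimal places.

0.620%

Labor's share = 1 − 0.24 = 0.76.
The capital stock: 0.24 × 4.2 = 1.008 pp.
Total hours worked: 0.76 × 4.7 = 3.572 pp.
TFP growth = 5.2 − 4.58 = 0.62%.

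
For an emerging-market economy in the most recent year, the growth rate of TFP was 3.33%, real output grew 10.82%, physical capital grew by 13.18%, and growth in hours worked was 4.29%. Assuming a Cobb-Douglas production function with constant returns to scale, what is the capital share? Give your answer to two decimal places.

gY = gA + α·gK + (1−α)·gL, so gY − gA − gL = α(gK − gL).
10.82 − 3.33 − 4.29 = α × (13.18 − 4.29).
3.2 = 8.89 α, so α = 0.36.

α = 0.36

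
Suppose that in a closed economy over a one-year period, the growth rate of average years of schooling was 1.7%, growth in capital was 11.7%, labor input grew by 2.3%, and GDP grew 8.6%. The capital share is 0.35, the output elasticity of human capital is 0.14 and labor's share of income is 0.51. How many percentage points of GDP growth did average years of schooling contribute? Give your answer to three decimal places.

Contribution = share × growth = 0.14 × 1.7 = 0.238 pp.

0.238 pp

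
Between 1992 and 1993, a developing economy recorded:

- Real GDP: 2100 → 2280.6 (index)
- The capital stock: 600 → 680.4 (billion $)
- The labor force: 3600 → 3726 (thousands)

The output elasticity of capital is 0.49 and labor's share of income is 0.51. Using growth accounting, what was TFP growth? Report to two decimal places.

0.25%

Real GDP growth = (2280.6 − 2100) / 2100 = 8.6%.
The capital stock growth = (680.4 − 600) / 600 = 13.4%.
The labor force growth = (3726 − 3600) / 3600 = 3.5%.
Labor's share = 1 − 0.49 = 0.51.
The capital stock: 0.49 × 13.4 = 6.566 pp.
The labor force: 0.51 × 3.5 = 1.785 pp.
TFP growth = 8.6 − 8.351 = 0.249%.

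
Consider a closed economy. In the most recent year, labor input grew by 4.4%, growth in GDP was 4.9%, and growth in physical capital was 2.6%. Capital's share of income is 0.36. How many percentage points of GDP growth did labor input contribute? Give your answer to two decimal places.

Labor's share = 1 − 0.36 = 0.64.
Contribution = share × growth = 0.64 × 4.4 = 2.816 pp.

2.82 percentage points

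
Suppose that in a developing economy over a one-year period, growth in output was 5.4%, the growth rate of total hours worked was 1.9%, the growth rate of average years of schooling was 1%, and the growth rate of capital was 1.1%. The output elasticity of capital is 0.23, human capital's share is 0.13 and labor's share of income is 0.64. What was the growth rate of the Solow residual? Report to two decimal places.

The Solow residual grew 3.80%.

Labor's share = 1 − 0.23 − 0.13 = 0.64.
Capital: 0.23 × 1.1 = 0.253 pp.
Average years of schooling: 0.13 × 1 = 0.13 pp.
Total hours worked: 0.64 × 1.9 = 1.216 pp.
TFP growth = 5.4 − 1.599 = 3.801%.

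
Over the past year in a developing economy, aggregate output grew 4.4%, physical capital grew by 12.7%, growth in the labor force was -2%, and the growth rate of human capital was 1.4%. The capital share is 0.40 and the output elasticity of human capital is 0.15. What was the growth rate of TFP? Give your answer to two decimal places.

TFP growth was 0.01%.

Labor's share = 1 − 0.4 − 0.15 = 0.45.
Physical capital: 0.4 × 12.7 = 5.08 pp.
Human capital: 0.15 × 1.4 = 0.21 pp.
The labor force: 0.45 × (-2) = -0.9 pp.
TFP growth = 4.4 − 4.39 = 0.01%.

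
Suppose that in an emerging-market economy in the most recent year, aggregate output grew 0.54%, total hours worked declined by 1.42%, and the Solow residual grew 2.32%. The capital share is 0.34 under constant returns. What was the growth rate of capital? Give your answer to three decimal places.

-2.479%

Labor's share = 1 − 0.34 = 0.66.
gY = gA + 0.66×(-1.42) + 0.34×g.
0.34×g = 0.54 − 2.32 + 0.9372 = -0.8428.
g = -0.8428 / 0.34 = -2.47882%.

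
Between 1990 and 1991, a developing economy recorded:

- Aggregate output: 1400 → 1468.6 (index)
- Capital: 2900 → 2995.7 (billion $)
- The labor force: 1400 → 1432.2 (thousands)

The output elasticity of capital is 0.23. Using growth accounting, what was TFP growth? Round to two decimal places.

2.37%

Aggregate output growth = (1468.6 − 1400) / 1400 = 4.9%.
Capital growth = (2995.7 − 2900) / 2900 = 3.3%.
The labor force growth = (1432.2 − 1400) / 1400 = 2.3%.
Labor's share = 1 − 0.23 = 0.77.
Capital: 0.23 × 3.3 = 0.759 pp.
The labor force: 0.77 × 2.3 = 1.771 pp.
TFP growth = 4.9 − 2.53 = 2.37%.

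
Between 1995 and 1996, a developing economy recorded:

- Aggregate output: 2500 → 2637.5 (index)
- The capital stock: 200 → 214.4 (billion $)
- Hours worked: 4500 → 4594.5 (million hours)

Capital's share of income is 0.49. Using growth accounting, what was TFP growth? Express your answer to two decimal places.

Aggregate output growth = (2637.5 − 2500) / 2500 = 5.5%.
The capital stock growth = (214.4 − 200) / 200 = 7.2%.
Hours worked growth = (4594.5 − 4500) / 4500 = 2.1%.
Labor's share = 1 − 0.49 = 0.51.
The capital stock: 0.49 × 7.2 = 3.528 pp.
Hours worked: 0.51 × 2.1 = 1.071 pp.
TFP growth = 5.5 − 4.599 = 0.901%.

TFP grew 0.90%.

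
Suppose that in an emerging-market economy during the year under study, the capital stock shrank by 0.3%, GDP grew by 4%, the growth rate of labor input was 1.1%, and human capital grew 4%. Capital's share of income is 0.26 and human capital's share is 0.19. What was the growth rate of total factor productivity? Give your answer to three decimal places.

Labor's share = 1 − 0.26 − 0.19 = 0.55.
The capital stock: 0.26 × (-0.3) = -0.078 pp.
Human capital: 0.19 × 4 = 0.76 pp.
Labor input: 0.55 × 1.1 = 0.605 pp.
TFP growth = 4 − 1.287 = 2.713%.

2.713%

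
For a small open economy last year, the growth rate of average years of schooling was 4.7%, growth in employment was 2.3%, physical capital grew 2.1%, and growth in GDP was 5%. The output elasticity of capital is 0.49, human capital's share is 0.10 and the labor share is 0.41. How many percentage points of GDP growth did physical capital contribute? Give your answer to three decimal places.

1.029 percentage points

Contribution = share × growth = 0.49 × 2.1 = 1.029 pp.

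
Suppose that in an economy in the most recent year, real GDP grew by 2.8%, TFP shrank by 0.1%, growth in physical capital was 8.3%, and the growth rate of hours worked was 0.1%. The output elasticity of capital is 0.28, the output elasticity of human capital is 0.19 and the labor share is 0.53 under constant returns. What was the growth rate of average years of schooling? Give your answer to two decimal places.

Labor's share = 1 − 0.28 − 0.19 = 0.53.
gY = gA + 0.28×8.3 + 0.53×0.1 + 0.19×g.
0.19×g = 2.8 + 0.1 − 2.377 = 0.523.
g = 0.523 / 0.19 = 2.7526%.

Average years of schooling growth was 2.75%.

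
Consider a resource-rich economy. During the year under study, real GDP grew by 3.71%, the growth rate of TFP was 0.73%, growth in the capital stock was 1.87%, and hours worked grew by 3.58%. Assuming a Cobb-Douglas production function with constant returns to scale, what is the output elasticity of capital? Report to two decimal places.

The output elasticity of capital is 0.35.

gY = gA + α·gK + (1−α)·gL, so gY − gA − gL = α(gK − gL).
3.71 − 0.73 − 3.58 = α × (1.87 − 3.58).
-0.6 = -1.71 α, so α = 0.3509.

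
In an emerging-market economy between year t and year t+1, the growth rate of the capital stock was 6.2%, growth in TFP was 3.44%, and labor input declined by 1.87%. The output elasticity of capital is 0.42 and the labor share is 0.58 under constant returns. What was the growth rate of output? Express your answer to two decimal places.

Labor's share = 1 − 0.42 = 0.58.
The capital stock: 0.42 × 6.2 = 2.604 pp.
Labor input: 0.58 × (-1.87) = -1.0846 pp.
Output growth = 3.44 + 1.5194 = 4.9594%.

4.96%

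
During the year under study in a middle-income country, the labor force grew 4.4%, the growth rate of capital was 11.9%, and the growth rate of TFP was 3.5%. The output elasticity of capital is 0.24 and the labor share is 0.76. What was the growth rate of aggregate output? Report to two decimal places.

Aggregate output grew 9.70%.

Labor's share = 1 − 0.24 = 0.76.
Capital: 0.24 × 11.9 = 2.856 pp.
The labor force: 0.76 × 4.4 = 3.344 pp.
Output growth = 3.5 + 6.2 = 9.7%.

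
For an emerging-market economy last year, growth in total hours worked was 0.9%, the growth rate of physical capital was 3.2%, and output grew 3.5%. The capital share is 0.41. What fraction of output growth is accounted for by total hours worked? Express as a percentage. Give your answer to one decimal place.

Total hours worked accounted for 15.2% of growth.

Labor's share = 1 − 0.41 = 0.59.
Total hours worked contributed 0.59 × 0.9 = 0.531 pp.
Share of growth = 0.531 / 3.5 × 100 = 15.171%.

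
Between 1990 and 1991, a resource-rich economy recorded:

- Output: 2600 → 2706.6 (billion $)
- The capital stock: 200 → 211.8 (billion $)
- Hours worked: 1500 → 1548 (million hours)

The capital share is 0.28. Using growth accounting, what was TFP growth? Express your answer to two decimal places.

TFP grew 0.14%.

Output growth = (2706.6 − 2600) / 2600 = 4.1%.
The capital stock growth = (211.8 − 200) / 200 = 5.9%.
Hours worked growth = (1548 − 1500) / 1500 = 3.2%.
Labor's share = 1 − 0.28 = 0.72.
The capital stock: 0.28 × 5.9 = 1.652 pp.
Hours worked: 0.72 × 3.2 = 2.304 pp.
TFP growth = 4.1 − 3.956 = 0.144%.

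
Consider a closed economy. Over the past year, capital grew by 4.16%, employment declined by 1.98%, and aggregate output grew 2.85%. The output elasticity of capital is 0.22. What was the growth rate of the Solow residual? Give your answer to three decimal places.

The Solow residual growth was 3.479%.

Labor's share = 1 − 0.22 = 0.78.
Capital: 0.22 × 4.16 = 0.9152 pp.
Employment: 0.78 × (-1.98) = -1.5444 pp.
TFP growth = 2.85 + 0.6292 = 3.4792%.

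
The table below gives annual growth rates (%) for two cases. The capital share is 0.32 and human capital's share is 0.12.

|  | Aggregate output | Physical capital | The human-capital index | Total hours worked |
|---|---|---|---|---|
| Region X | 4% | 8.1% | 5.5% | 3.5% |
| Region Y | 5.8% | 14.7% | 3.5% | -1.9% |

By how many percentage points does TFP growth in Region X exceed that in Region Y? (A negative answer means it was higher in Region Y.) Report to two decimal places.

Labor's share = 1 − 0.32 − 0.12 = 0.56.
Region X: TFP = 4 − 2.592 − 0.66 − 1.96 = -1.212%.
Region Y: TFP = 5.8 − 4.704 − 0.42 + 1.064 = 1.74%.
Difference = -1.212 − (1.74) = -2.952 pp.

-2.95 percentage points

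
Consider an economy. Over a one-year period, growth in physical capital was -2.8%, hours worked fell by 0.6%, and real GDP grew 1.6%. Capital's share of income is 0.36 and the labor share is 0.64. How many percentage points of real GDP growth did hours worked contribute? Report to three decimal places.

-0.384

Labor's share = 1 − 0.36 = 0.64.
Contribution = share × growth = 0.64 × (-0.6) = -0.384 pp.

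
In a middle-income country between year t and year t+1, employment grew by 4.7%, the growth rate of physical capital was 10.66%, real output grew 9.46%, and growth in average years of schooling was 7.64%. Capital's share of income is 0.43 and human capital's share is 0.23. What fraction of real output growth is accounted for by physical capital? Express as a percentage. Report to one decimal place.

Physical capital accounted for 48.5% of growth.

Physical capital contributed 0.43 × 10.66 = 4.5838 pp.
Share of growth = 4.5838 / 9.46 × 100 = 48.455%.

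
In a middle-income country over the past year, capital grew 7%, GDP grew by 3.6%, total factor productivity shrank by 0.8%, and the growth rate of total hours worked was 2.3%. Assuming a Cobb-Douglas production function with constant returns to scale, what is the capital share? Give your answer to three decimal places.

gY = gA + α·gK + (1−α)·gL, so gY − gA − gL = α(gK − gL).
3.6 + 0.8 − 2.3 = α × (7 − 2.3).
2.1 = 4.7 α, so α = 0.44681.

The capital share is 0.447.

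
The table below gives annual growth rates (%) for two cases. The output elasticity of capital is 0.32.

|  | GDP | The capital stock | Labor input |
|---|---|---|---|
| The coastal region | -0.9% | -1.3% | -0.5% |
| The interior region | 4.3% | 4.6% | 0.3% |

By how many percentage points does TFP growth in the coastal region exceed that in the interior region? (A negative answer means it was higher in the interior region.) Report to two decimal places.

Labor's share = 1 − 0.32 = 0.68.
The coastal region: TFP = -0.9 + 0.416 + 0.34 = -0.144%.
The interior region: TFP = 4.3 − 1.472 − 0.204 = 2.624%.
Difference = -0.144 − (2.624) = -2.768 pp.

-2.77 percentage points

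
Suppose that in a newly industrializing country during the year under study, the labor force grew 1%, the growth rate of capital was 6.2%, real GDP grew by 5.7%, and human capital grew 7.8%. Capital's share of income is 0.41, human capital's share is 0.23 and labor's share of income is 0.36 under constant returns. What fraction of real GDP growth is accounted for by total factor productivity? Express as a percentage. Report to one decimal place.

Total factor productivity accounted for 17.6% of growth.

Labor's share = 1 − 0.41 − 0.23 = 0.36.
Capital: 0.41 × 6.2 = 2.542 pp.
Human capital: 0.23 × 7.8 = 1.794 pp.
The labor force: 0.36 × 1 = 0.36 pp.
TFP growth = 5.7 − 4.696 = 1.004%.
TFP share of growth = 1.004 / 5.7 × 100 = 17.614%.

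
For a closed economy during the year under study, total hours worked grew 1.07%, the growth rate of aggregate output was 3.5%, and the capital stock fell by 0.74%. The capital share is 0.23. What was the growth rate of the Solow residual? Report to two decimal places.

Labor's share = 1 − 0.23 = 0.77.
The capital stock: 0.23 × (-0.74) = -0.1702 pp.
Total hours worked: 0.77 × 1.07 = 0.8239 pp.
TFP growth = 3.5 − 0.6537 = 2.8463%.

The Solow residual grew 2.85%.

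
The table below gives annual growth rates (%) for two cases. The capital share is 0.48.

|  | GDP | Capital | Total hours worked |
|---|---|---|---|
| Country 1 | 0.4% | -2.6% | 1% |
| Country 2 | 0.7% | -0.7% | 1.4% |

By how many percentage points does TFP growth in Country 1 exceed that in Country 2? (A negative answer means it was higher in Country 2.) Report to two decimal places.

0.82 percentage points

Labor's share = 1 − 0.48 = 0.52.
Country 1: TFP = 0.4 + 1.248 − 0.52 = 1.128%.
Country 2: TFP = 0.7 + 0.336 − 0.728 = 0.308%.
Difference = 1.128 − (0.308) = 0.82 pp.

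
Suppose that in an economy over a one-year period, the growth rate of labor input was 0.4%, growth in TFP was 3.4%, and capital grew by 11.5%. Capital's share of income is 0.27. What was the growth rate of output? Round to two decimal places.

Labor's share = 1 − 0.27 = 0.73.
Capital: 0.27 × 11.5 = 3.105 pp.
Labor input: 0.73 × 0.4 = 0.292 pp.
Output growth = 3.4 + 3.397 = 6.797%.

6.80%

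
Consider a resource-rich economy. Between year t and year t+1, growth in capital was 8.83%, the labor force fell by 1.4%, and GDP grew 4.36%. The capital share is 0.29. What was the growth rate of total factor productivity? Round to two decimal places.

Labor's share = 1 − 0.29 = 0.71.
Capital: 0.29 × 8.83 = 2.5607 pp.
The labor force: 0.71 × (-1.4) = -0.994 pp.
TFP growth = 4.36 − 1.5667 = 2.7933%.

2.79%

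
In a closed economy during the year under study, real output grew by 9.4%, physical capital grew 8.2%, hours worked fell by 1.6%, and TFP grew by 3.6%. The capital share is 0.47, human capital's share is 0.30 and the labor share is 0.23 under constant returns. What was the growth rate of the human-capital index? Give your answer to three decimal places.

7.713%

Labor's share = 1 − 0.47 − 0.3 = 0.23.
gY = gA + 0.47×8.2 + 0.23×(-1.6) + 0.3×g.
0.3×g = 9.4 − 3.6 − 3.486 = 2.314.
g = 2.314 / 0.3 = 7.71333%.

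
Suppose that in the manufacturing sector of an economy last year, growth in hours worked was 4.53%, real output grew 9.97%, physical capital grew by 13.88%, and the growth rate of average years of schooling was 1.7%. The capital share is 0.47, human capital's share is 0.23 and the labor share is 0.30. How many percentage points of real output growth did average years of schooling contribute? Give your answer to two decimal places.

0.39

Contribution = share × growth = 0.23 × 1.7 = 0.391 pp.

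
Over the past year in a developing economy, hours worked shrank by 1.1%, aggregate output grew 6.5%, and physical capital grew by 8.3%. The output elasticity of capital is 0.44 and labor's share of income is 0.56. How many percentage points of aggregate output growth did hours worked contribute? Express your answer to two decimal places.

-0.62

Labor's share = 1 − 0.44 = 0.56.
Contribution = share × growth = 0.56 × (-1.1) = -0.616 pp.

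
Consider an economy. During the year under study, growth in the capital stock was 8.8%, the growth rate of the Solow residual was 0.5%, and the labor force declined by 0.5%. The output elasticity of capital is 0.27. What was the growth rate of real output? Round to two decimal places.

Labor's share = 1 − 0.27 = 0.73.
The capital stock: 0.27 × 8.8 = 2.376 pp.
The labor force: 0.73 × (-0.5) = -0.365 pp.
Output growth = 0.5 + 2.011 = 2.511%.

2.51%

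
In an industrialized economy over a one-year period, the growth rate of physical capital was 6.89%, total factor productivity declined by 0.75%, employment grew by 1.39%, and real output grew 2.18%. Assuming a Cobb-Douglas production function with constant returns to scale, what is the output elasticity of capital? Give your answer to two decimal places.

gY = gA + α·gK + (1−α)·gL, so gY − gA − gL = α(gK − gL).
2.18 + 0.75 − 1.39 = α × (6.89 − 1.39).
1.54 = 5.5 α, so α = 0.28.

α = 0.28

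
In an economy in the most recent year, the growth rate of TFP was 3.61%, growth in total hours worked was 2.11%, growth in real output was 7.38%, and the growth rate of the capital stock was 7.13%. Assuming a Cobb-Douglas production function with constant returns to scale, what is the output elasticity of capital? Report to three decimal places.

0.331

gY = gA + α·gK + (1−α)·gL, so gY − gA − gL = α(gK − gL).
7.38 − 3.61 − 2.11 = α × (7.13 − 2.11).
1.66 = 5.02 α, so α = 0.33068.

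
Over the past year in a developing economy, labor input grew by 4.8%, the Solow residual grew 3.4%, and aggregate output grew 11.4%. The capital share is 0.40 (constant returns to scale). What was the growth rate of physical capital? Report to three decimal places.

Labor's share = 1 − 0.4 = 0.6.
gY = gA + 0.6×4.8 + 0.4×g.
0.4×g = 11.4 − 3.4 − 2.88 = 5.12.
g = 5.12 / 0.4 = 12.8%.

Physical capital growth was 12.800%.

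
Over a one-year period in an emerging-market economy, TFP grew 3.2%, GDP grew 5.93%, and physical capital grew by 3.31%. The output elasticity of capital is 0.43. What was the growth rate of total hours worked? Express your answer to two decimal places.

Total hours worked grew 2.29%.

Labor's share = 1 − 0.43 = 0.57.
gY = gA + 0.43×3.31 + 0.57×g.
0.57×g = 5.93 − 3.2 − 1.4233 = 1.3067.
g = 1.3067 / 0.57 = 2.2925%.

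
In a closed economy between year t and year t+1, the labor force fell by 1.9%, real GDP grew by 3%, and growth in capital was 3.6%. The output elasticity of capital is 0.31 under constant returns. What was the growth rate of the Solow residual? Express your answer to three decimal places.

3.195%

Labor's share = 1 − 0.31 = 0.69.
Capital: 0.31 × 3.6 = 1.116 pp.
The labor force: 0.69 × (-1.9) = -1.311 pp.
TFP growth = 3 + 0.195 = 3.195%.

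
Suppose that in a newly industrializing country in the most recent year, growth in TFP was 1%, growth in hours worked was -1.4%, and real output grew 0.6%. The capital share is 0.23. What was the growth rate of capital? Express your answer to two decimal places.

Capital growth was 2.95%.

Labor's share = 1 − 0.23 = 0.77.
gY = gA + 0.77×(-1.4) + 0.23×g.
0.23×g = 0.6 − 1 + 1.078 = 0.678.
g = 0.678 / 0.23 = 2.9478%.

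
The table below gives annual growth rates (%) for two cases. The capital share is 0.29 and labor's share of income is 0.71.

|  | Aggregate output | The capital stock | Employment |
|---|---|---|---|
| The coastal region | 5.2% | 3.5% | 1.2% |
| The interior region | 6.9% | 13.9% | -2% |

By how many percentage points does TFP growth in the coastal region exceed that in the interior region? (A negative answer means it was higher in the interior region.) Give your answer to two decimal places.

Labor's share = 1 − 0.29 = 0.71.
The coastal region: TFP = 5.2 − 1.015 − 0.852 = 3.333%.
The interior region: TFP = 6.9 − 4.031 + 1.42 = 4.289%.
Difference = 3.333 − (4.289) = -0.956 pp.

-0.96 percentage points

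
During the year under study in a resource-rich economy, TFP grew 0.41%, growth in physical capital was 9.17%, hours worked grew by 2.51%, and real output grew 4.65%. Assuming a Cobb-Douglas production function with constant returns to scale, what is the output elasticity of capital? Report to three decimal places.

0.260

gY = gA + α·gK + (1−α)·gL, so gY − gA − gL = α(gK − gL).
4.65 − 0.41 − 2.51 = α × (9.17 − 2.51).
1.73 = 6.66 α, so α = 0.25976.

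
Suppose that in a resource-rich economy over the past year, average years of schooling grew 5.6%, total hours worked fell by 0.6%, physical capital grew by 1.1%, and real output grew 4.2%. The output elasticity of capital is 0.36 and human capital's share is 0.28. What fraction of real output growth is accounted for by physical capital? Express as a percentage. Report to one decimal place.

Physical capital contributed 0.36 × 1.1 = 0.396 pp.
Share of growth = 0.396 / 4.2 × 100 = 9.429%.

Physical capital accounted for 9.4% of growth.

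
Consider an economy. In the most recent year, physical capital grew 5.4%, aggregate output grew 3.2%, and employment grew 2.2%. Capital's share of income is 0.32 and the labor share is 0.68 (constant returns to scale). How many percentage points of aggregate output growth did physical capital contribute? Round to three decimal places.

Contribution = share × growth = 0.32 × 5.4 = 1.728 pp.

1.728 pp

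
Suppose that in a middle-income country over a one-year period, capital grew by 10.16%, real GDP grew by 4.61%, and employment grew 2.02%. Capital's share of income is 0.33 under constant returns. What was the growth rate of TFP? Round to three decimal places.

-0.096%

Labor's share = 1 − 0.33 = 0.67.
Capital: 0.33 × 10.16 = 3.3528 pp.
Employment: 0.67 × 2.02 = 1.3534 pp.
TFP growth = 4.61 − 4.7062 = -0.0962%.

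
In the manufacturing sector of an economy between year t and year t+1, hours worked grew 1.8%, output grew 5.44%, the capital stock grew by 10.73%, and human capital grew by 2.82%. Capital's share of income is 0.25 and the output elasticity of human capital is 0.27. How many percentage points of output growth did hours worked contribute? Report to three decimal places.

0.864 percentage points

Labor's share = 1 − 0.25 − 0.27 = 0.48.
Contribution = share × growth = 0.48 × 1.8 = 0.864 pp.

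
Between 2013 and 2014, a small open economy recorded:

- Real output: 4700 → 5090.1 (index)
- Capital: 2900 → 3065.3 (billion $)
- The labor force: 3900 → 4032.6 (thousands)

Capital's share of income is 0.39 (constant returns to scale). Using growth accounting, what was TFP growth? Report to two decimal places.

4.00%

Real output growth = (5090.1 − 4700) / 4700 = 8.3%.
Capital growth = (3065.3 − 2900) / 2900 = 5.7%.
The labor force growth = (4032.6 − 3900) / 3900 = 3.4%.
Labor's share = 1 − 0.39 = 0.61.
Capital: 0.39 × 5.7 = 2.223 pp.
The labor force: 0.61 × 3.4 = 2.074 pp.
TFP growth = 8.3 − 4.297 = 4.003%.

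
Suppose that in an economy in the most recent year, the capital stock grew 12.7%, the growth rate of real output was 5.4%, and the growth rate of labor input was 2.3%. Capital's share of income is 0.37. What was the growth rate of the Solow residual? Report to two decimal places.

-0.75%

Labor's share = 1 − 0.37 = 0.63.
The capital stock: 0.37 × 12.7 = 4.699 pp.
Labor input: 0.63 × 2.3 = 1.449 pp.
TFP growth = 5.4 − 6.148 = -0.748%.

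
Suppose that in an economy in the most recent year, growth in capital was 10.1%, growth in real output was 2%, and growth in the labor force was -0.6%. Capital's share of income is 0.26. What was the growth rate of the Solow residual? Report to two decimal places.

-0.18%

Labor's share = 1 − 0.26 = 0.74.
Capital: 0.26 × 10.1 = 2.626 pp.
The labor force: 0.74 × (-0.6) = -0.444 pp.
TFP growth = 2 − 2.182 = -0.182%.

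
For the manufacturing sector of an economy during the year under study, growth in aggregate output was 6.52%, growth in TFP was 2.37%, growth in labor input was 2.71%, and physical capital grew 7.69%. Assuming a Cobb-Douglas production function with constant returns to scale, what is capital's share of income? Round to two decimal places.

gY = gA + α·gK + (1−α)·gL, so gY − gA − gL = α(gK − gL).
6.52 − 2.37 − 2.71 = α × (7.69 − 2.71).
1.44 = 4.98 α, so α = 0.2892.

0.29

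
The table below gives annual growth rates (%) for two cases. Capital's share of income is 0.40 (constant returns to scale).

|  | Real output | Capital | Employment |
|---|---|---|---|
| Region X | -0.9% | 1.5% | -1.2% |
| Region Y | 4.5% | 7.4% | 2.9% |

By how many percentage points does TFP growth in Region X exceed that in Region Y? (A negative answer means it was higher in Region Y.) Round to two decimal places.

Labor's share = 1 − 0.4 = 0.6.
Region X: TFP = -0.9 − 0.6 + 0.72 = -0.78%.
Region Y: TFP = 4.5 − 2.96 − 1.74 = -0.2%.
Difference = -0.78 − (-0.2) = -0.58 pp.

-0.58 percentage points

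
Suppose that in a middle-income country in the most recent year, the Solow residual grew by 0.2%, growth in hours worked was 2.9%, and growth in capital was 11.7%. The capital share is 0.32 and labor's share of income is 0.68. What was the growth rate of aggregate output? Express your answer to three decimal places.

Labor's share = 1 − 0.32 = 0.68.
Capital: 0.32 × 11.7 = 3.744 pp.
Hours worked: 0.68 × 2.9 = 1.972 pp.
Output growth = 0.2 + 5.716 = 5.916%.

Aggregate output grew 5.916%.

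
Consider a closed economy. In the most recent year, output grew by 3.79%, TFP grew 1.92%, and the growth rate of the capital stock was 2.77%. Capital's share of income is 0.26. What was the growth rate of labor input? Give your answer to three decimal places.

Labor's share = 1 − 0.26 = 0.74.
gY = gA + 0.26×2.77 + 0.74×g.
0.74×g = 3.79 − 1.92 − 0.7202 = 1.1498.
g = 1.1498 / 0.74 = 1.55378%.

1.554%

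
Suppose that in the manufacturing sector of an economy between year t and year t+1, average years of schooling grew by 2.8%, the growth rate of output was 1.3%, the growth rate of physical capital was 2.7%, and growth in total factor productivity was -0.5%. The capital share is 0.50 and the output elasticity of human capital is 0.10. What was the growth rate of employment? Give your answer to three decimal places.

Labor's share = 1 − 0.5 − 0.1 = 0.4.
gY = gA + 0.5×2.7 + 0.1×2.8 + 0.4×g.
0.4×g = 1.3 + 0.5 − 1.63 = 0.17.
g = 0.17 / 0.4 = 0.425%.

0.425%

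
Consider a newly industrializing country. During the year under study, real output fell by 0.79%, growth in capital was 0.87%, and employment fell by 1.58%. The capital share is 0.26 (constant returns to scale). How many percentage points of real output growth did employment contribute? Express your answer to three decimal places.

Labor's share = 1 − 0.26 = 0.74.
Contribution = share × growth = 0.74 × (-1.58) = -1.1692 pp.

-1.169 percentage points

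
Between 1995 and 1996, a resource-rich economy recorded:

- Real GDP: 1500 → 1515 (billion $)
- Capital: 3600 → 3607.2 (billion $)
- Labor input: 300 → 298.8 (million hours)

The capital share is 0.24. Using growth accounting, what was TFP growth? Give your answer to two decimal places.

TFP growth was 1.26%.

Real GDP growth = (1515 − 1500) / 1500 = 1%.
Capital growth = (3607.2 − 3600) / 3600 = 0.2%.
Labor input growth = (298.8 − 300) / 300 = -0.4%.
Labor's share = 1 − 0.24 = 0.76.
Capital: 0.24 × 0.2 = 0.048 pp.
Labor input: 0.76 × (-0.4) = -0.304 pp.
TFP growth = 1 + 0.256 = 1.256%.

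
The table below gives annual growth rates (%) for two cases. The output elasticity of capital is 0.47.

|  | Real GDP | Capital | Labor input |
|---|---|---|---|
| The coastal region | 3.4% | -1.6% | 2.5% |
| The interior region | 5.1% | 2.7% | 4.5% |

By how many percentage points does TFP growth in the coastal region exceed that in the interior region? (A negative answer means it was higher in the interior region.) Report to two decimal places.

Labor's share = 1 − 0.47 = 0.53.
The coastal region: TFP = 3.4 + 0.752 − 1.325 = 2.827%.
The interior region: TFP = 5.1 − 1.269 − 2.385 = 1.446%.
Difference = 2.827 − (1.446) = 1.381 pp.

1.38 percentage points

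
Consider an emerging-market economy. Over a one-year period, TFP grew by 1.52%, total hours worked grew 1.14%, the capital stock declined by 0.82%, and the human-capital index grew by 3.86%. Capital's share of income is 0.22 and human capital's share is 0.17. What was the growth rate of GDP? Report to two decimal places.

2.69%

Labor's share = 1 − 0.22 − 0.17 = 0.61.
The capital stock: 0.22 × (-0.82) = -0.1804 pp.
The human-capital index: 0.17 × 3.86 = 0.6562 pp.
Total hours worked: 0.61 × 1.14 = 0.6954 pp.
Output growth = 1.52 + 1.1712 = 2.6912%.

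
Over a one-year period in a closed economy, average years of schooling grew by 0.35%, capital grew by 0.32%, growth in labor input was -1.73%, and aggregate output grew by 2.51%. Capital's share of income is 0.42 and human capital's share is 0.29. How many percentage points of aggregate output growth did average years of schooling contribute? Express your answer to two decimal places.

0.10

Contribution = share × growth = 0.29 × 0.35 = 0.1015 pp.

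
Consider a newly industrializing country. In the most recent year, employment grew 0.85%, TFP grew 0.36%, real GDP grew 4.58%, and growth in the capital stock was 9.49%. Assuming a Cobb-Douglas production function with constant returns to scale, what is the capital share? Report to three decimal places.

gY = gA + α·gK + (1−α)·gL, so gY − gA − gL = α(gK − gL).
4.58 − 0.36 − 0.85 = α × (9.49 − 0.85).
3.37 = 8.64 α, so α = 0.39005.

The capital share is 0.390.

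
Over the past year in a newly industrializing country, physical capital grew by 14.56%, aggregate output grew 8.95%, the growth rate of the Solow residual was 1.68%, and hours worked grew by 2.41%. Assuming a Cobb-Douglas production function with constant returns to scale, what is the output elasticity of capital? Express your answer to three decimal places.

α = 0.400

gY = gA + α·gK + (1−α)·gL, so gY − gA − gL = α(gK − gL).
8.95 − 1.68 − 2.41 = α × (14.56 − 2.41).
4.86 = 12.15 α, so α = 0.4.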